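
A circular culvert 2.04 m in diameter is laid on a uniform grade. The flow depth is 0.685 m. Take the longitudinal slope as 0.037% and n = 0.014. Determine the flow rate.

For a circular section of diameter D = 2.04 m at depth y = 0.685 m, the central angle is θ = 2 arccos(1 − 2y/D) = 2.472 rad. Then A = (D²/8)(θ − sin θ) = 0.9633 m² and P = Dθ/2 = 2.522 m.
Hydraulic radius R = A/P = 0.9633/2.522 = 0.382 m.
Manning's equation: Q = (1/n) A R^(2/3) S^(1/2) = (1/0.014) × 0.9633 × 0.382^(2/3) × 0.00037^(1/2) = 0.697 m³/s.

Q = 0.697 m³/s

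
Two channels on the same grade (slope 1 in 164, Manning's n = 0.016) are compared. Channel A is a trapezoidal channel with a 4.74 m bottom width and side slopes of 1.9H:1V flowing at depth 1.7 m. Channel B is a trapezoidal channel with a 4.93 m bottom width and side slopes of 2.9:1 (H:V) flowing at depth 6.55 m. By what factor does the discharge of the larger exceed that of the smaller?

Channel A: With bottom width b = 4.74 m and side slope z = 1.9: A = (b + zy)y = (4.74 + 1.9×1.7)×1.7 = 13.55 m²; P = b + 2y√(1+z²) = 4.74 + 2×1.7×2.147 = 12.04 m. Hydraulic radius R = A/P = 13.55/12.04 = 1.125 m. Q_A = (1/0.016)·13.55·1.125^(2/3)·√0.006098 = 71.54 m³/s.
Channel B: With bottom width b = 4.93 m and side slope z = 2.9: A = (b + zy)y = (4.93 + 2.9×6.55)×6.55 = 156.7 m²; P = b + 2y√(1+z²) = 4.93 + 2×6.55×3.068 = 45.12 m. Hydraulic radius R = A/P = 156.7/45.12 = 3.474 m. Q_B = (1/0.016)·156.7·3.474^(2/3)·√0.006098 = 1754 m³/s.
The larger discharge is 1754 m³/s and the smaller is 71.54 m³/s; the ratio is 24.5.

24.5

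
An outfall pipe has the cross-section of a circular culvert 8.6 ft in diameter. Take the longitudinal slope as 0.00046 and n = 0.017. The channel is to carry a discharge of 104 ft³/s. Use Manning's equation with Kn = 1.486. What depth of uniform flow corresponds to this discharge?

Manning's equation rearranged: A R^(2/3) = nQ / (1.486·√S) = 0.017 × 104 / (1.486 × √0.00046) = 55.47.
Trying y = 3.53 ft: A R^(2/3) = 34.18 — too small.
Trying y = 5.16 ft: A R^(2/3) = 65.01 — too large.
Trying y = 4.67 ft: A R^(2/3) = 55.51 — matches.

y_n = 4.67 ft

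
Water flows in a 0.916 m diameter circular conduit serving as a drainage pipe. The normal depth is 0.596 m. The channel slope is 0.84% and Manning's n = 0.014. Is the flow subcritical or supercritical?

For a circular section of diameter D = 0.916 m at depth y = 0.596 m, the central angle is θ = 2 arccos(1 − 2y/D) = 3.754 rad. Then A = (D²/8)(θ − sin θ) = 0.454 m² and P = Dθ/2 = 1.719 m.
Hydraulic radius R = A/P = 0.454/1.719 = 0.2641 m.
V = (1/n) R^(2/3) √S = (1/0.014) × 0.2641^(2/3) × √0.0084 = 2.694 m/s. Hydraulic depth D_h = A/T = 0.454/0.8734 = 0.5197 m.
Froude number Fr = V/√(g·D_h) = 2.694/√(9.81×0.5197) = 1.19, which is greater than 1, so the flow is supercritical.

supercritical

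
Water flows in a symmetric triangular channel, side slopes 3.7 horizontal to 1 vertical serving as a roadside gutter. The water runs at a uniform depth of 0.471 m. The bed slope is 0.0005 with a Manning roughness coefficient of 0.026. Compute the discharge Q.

For a triangular section with side slope z = 3.7: A = zy² = 3.7×0.471² = 0.8208 m²; P = 2y√(1+z²) = 2×0.471×3.833 = 3.61 m.
Hydraulic radius R = A/P = 0.8208/3.61 = 0.2273 m.
Manning's equation: Q = (1/n) A R^(2/3) S^(1/2) = (1/0.026) × 0.8208 × 0.2273^(2/3) × 0.0005^(1/2) = 0.263 m³/s.

Q = 0.263 m³/s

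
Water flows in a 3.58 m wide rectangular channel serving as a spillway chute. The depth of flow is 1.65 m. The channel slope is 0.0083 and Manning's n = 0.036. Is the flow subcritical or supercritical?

subcritical

Flow area A = b·y = 3.58 × 1.65 = 5.907 m². Wetted perimeter P = b + 2y = 3.58 + 2×1.65 = 6.88 m.
Hydraulic radius R = A/P = 5.907/6.88 = 0.8586 m.
V = (1/n) R^(2/3) √S = (1/0.036) × 0.8586^(2/3) × √0.0083 = 2.286 m/s. Hydraulic depth D_h = A/T = 5.907/3.58 = 1.65 m.
Froude number Fr = V/√(g·D_h) = 2.286/√(9.81×1.65) = 0.568, which is less than 1, so the flow is subcritical.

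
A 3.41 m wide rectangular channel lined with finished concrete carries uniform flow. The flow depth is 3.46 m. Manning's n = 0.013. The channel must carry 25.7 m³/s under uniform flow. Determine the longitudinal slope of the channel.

Flow area A = b·y = 3.41 × 3.46 = 11.8 m². Wetted perimeter P = b + 2y = 3.41 + 2×3.46 = 10.33 m.
Hydraulic radius R = A/P = 11.8/10.33 = 1.142 m.
From Manning's equation, S = [nQ / (1 A R^(2/3))]² = [0.013 × 25.7 / (1 × 11.8 × 1.142^(2/3))]² = 0.000672.

S = 0.000672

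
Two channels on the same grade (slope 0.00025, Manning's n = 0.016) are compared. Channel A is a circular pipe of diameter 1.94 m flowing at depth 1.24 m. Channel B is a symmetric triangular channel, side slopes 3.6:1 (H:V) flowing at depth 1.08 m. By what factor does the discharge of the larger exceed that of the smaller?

2.02

Channel A: For a circular section of diameter D = 1.94 m at depth y = 1.24 m, the central angle is θ = 2 arccos(1 − 2y/D) = 3.706 rad. Then A = (D²/8)(θ − sin θ) = 1.995 m² and P = Dθ/2 = 3.595 m. Hydraulic radius R = A/P = 1.995/3.595 = 0.555 m. Q_A = (1/0.016)·1.995·0.555^(2/3)·√0.00025 = 1.331 m³/s.
Channel B: For a triangular section with side slope z = 3.6: A = zy² = 3.6×1.08² = 4.199 m²; P = 2y√(1+z²) = 2×1.08×3.736 = 8.07 m. Hydraulic radius R = A/P = 4.199/8.07 = 0.5203 m. Q_B = (1/0.016)·4.199·0.5203^(2/3)·√0.00025 = 2.684 m³/s.
The larger discharge is 2.684 m³/s and the smaller is 1.331 m³/s; the ratio is 2.02.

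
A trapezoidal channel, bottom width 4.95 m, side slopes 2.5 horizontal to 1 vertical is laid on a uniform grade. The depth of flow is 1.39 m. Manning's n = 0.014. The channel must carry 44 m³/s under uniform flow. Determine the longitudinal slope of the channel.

With bottom width b = 4.95 m and side slope z = 2.5: A = (b + zy)y = (4.95 + 2.5×1.39)×1.39 = 11.71 m²; P = b + 2y√(1+z²) = 4.95 + 2×1.39×2.693 = 12.44 m.
Hydraulic radius R = A/P = 11.71/12.44 = 0.9417 m.
From Manning's equation, S = [nQ / (1 A R^(2/3))]² = [0.014 × 44 / (1 × 11.71 × 0.9417^(2/3))]² = 0.003.

S = 0.003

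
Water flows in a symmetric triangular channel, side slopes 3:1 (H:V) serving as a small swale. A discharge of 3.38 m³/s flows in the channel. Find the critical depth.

At critical depth, Q² T / (g A³) = 1, i.e. A³/T = Q²/g = 3.38²/9.81 = 1.165.
At y = 0.649 m: A³/T = 0.5181 — short.
At y = 0.763 m: A³/T = 1.164 — matches.

y_c = 0.763 m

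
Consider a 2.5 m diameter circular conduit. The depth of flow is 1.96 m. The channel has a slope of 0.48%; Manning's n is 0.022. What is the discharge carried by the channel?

For a circular section of diameter D = 2.5 m at depth y = 1.96 m, the central angle is θ = 2 arccos(1 − 2y/D) = 4.35 rad. Then A = (D²/8)(θ − sin θ) = 4.129 m² and P = Dθ/2 = 5.437 m.
Hydraulic radius R = A/P = 4.129/5.437 = 0.7593 m.
Manning's equation: Q = (1/n) A R^(2/3) S^(1/2) = (1/0.022) × 4.129 × 0.7593^(2/3) × 0.0048^(1/2) = 10.8 m³/s.

Q = 10.8 m³/s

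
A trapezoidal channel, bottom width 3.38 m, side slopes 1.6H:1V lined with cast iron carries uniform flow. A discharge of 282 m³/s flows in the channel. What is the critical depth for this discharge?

At critical depth, Q² T / (g A³) = 1, i.e. A³/T = Q²/g = 282²/9.81 = 8106.
Trying y = 3.55 m: A³/T = 2257 — too small.
Trying y = 6.02 m: A³/T = 21230 — too large.
Trying y = 4.82 m: A³/T = 8127 — matches.

y_c = 4.82 m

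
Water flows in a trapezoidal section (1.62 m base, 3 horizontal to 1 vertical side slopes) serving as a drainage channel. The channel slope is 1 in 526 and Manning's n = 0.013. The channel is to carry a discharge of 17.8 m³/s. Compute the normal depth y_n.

y_n = 1.25 m

Manning's equation rearranged: A R^(2/3) = nQ / (1·√S) = 0.013 × 17.8 / (√0.001901) = 5.307.
Try y = 1.43 m: A R^(2/3) = 7.238 — too large.
Try y = 0.979 m: A R^(2/3) = 3.071 — too small.
Try y = 1.25 m: A R^(2/3) = 5.315 — close enough.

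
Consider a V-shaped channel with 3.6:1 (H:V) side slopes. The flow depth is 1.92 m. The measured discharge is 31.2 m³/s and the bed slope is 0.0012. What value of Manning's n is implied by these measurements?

n = 0.014

For a triangular section with side slope z = 3.6: A = zy² = 3.6×1.92² = 13.27 m²; P = 2y√(1+z²) = 2×1.92×3.736 = 14.35 m.
Hydraulic radius R = A/P = 13.27/14.35 = 0.925 m.
Rearranging Manning's equation: n = (1/Q) A R^(2/3) S^(1/2) = (1/31.2) × 13.27 × 0.925^(2/3) × √0.0012 = 0.014.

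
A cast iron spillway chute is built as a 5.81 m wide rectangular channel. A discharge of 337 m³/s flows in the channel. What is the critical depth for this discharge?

y_c = 7 m

For a rectangular channel, critical depth y_c = (q²/g)^(1/3) where q = Q/b = 337/5.81 = 58 m²/s.
So y_c = (58²/9.81)^(1/3) = 7 m.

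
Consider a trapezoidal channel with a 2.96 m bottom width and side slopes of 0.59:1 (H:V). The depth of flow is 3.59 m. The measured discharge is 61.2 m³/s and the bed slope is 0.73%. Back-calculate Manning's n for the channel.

n = 0.035

With bottom width b = 2.96 m and side slope z = 0.59: A = (b + zy)y = (2.96 + 0.59×3.59)×3.59 = 18.23 m²; P = b + 2y√(1+z²) = 2.96 + 2×3.59×1.161 = 11.3 m.
Hydraulic radius R = A/P = 18.23/11.3 = 1.614 m.
Rearranging Manning's equation: n = (1/Q) A R^(2/3) S^(1/2) = (1/61.2) × 18.23 × 1.614^(2/3) × √0.0073 = 0.035.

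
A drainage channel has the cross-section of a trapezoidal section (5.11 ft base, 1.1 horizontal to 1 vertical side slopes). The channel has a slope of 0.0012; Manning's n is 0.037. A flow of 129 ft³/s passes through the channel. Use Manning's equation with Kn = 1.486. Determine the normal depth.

y_n = 4.78 ft

Manning's equation rearranged: A R^(2/3) = nQ / (1.486·√S) = 0.037 × 129 / (1.486 × √0.0012) = 92.72.
Try y = 5.84 ft: A R^(2/3) = 140 — high.
Try y = 3.71 ft: A R^(2/3) = 56.14 — low.
Try y = 4.78 ft: A R^(2/3) = 92.86 — close enough.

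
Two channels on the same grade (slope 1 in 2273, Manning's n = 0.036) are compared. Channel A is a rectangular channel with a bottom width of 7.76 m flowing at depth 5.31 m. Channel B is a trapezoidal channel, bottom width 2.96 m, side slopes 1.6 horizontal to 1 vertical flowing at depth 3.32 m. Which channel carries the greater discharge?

channel A

Channel A: Flow area A = b·y = 7.76 × 5.31 = 41.21 m². Wetted perimeter P = b + 2y = 7.76 + 2×5.31 = 18.38 m. Hydraulic radius R = A/P = 41.21/18.38 = 2.242 m. Q_A = (1/0.036)·41.21·2.242^(2/3)·√0.0004399 = 41.12 m³/s.
Channel B: With bottom width b = 2.96 m and side slope z = 1.6: A = (b + zy)y = (2.96 + 1.6×3.32)×3.32 = 27.46 m²; P = b + 2y√(1+z²) = 2.96 + 2×3.32×1.887 = 15.49 m. Hydraulic radius R = A/P = 27.46/15.49 = 1.773 m. Q_B = (1/0.036)·27.46·1.773^(2/3)·√0.0004399 = 23.44 m³/s.
Q_A = 41.12 m³/s vs Q_B = 23.44 m³/s, so channel A carries more.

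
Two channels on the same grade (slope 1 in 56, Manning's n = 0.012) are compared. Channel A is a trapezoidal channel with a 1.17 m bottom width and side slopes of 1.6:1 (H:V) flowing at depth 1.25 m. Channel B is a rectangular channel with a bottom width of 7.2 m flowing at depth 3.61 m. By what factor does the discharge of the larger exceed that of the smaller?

12.6

Channel A: With bottom width b = 1.17 m and side slope z = 1.6: A = (b + zy)y = (1.17 + 1.6×1.25)×1.25 = 3.962 m²; P = b + 2y√(1+z²) = 1.17 + 2×1.25×1.887 = 5.887 m. Hydraulic radius R = A/P = 3.962/5.887 = 0.6731 m. Q_A = (1/0.012)·3.962·0.6731^(2/3)·√0.01786 = 33.89 m³/s.
Channel B: Flow area A = b·y = 7.2 × 3.61 = 25.99 m². Wetted perimeter P = b + 2y = 7.2 + 2×3.61 = 14.42 m. Hydraulic radius R = A/P = 25.99/14.42 = 1.802 m. Q_B = (1/0.012)·25.99·1.802^(2/3)·√0.01786 = 428.7 m³/s.
The larger discharge is 428.7 m³/s and the smaller is 33.89 m³/s; the ratio is 12.6.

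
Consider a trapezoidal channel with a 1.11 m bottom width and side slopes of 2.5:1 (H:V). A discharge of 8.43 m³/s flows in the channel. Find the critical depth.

y_c = 0.986 m

At critical depth, Q² T / (g A³) = 1, i.e. A³/T = Q²/g = 8.43²/9.81 = 7.244.
Trying y = 0.796 m: A³/T = 2.952 — low.
Trying y = 1.13 m: A³/T = 13.01 — high.
Trying y = 0.986 m: A³/T = 7.251 — ≈ 7.244.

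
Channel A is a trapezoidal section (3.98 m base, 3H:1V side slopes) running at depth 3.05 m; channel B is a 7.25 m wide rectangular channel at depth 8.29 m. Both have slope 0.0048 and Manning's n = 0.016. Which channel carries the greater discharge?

Channel A: With bottom width b = 3.98 m and side slope z = 3: A = (b + zy)y = (3.98 + 3×3.05)×3.05 = 40.05 m²; P = b + 2y√(1+z²) = 3.98 + 2×3.05×3.162 = 23.27 m. Hydraulic radius R = A/P = 40.05/23.27 = 1.721 m. Q_A = (1/0.016)·40.05·1.721^(2/3)·√0.0048 = 249 m³/s.
Channel B: Flow area A = b·y = 7.25 × 8.29 = 60.1 m². Wetted perimeter P = b + 2y = 7.25 + 2×8.29 = 23.83 m. Hydraulic radius R = A/P = 60.1/23.83 = 2.522 m. Q_B = (1/0.016)·60.1·2.522^(2/3)·√0.0048 = 482.2 m³/s.
Q_A = 249 m³/s vs Q_B = 482.2 m³/s, so channel B carries more.

channel B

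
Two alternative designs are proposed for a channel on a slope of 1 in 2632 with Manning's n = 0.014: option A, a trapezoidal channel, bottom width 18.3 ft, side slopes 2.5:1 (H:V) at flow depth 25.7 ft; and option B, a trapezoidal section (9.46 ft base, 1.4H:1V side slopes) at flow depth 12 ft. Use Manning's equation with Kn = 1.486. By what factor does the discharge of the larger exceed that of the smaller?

Channel A: With bottom width b = 18.3 ft and side slope z = 2.5: A = (b + zy)y = (18.3 + 2.5×25.7)×25.7 = 2122 ft²; P = b + 2y√(1+z²) = 18.3 + 2×25.7×2.693 = 156.7 ft. Hydraulic radius R = A/P = 2122/156.7 = 13.54 ft. Q_A = (1.486/0.014)·2122·13.54^(2/3)·√0.0003799 = 24930 ft³/s.
Channel B: With bottom width b = 9.46 ft and side slope z = 1.4: A = (b + zy)y = (9.46 + 1.4×12)×12 = 315.1 ft²; P = b + 2y√(1+z²) = 9.46 + 2×12×1.72 = 50.75 ft. Hydraulic radius R = A/P = 315.1/50.75 = 6.209 ft. Q_B = (1.486/0.014)·315.1·6.209^(2/3)·√0.0003799 = 2202 ft³/s.
The larger discharge is 24930 ft³/s and the smaller is 2202 ft³/s; the ratio is 11.3.

11.3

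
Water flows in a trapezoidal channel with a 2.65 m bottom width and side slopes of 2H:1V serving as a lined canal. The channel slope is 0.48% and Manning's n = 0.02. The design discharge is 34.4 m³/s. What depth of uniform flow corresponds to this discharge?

y_n = 1.67 m

Manning's equation rearranged: A R^(2/3) = nQ / (1·√S) = 0.02 × 34.4 / (√0.0048) = 9.93.
Try y = 1.16 m: A R^(2/3) = 4.698 — low.
Try y = 1.92 m: A R^(2/3) = 13.35 — high.
Try y = 1.67 m: A R^(2/3) = 9.927 — close enough.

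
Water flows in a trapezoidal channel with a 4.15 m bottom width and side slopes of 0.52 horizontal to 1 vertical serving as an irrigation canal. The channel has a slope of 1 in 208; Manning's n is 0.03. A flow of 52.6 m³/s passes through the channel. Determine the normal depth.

Manning's equation rearranged: A R^(2/3) = nQ / (1·√S) = 0.03 × 52.6 / (√0.004808) = 22.76.
Try y = 2.36 m: A R^(2/3) = 15.42 — too small.
Try y = 3.38 m: A R^(2/3) = 28.4 — too large.
Try y = 2.97 m: A R^(2/3) = 22.74 — ≈ 22.76.

y_n = 2.97 m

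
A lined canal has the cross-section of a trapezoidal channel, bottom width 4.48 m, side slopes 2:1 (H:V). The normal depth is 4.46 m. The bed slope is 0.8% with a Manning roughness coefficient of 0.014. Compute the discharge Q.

Q = 693 m³/s

With bottom width b = 4.48 m and side slope z = 2: A = (b + zy)y = (4.48 + 2×4.46)×4.46 = 59.76 m²; P = b + 2y√(1+z²) = 4.48 + 2×4.46×2.236 = 24.43 m.
Hydraulic radius R = A/P = 59.76/24.43 = 2.447 m.
Manning's equation: Q = (1/n) A R^(2/3) S^(1/2) = (1/0.014) × 59.76 × 2.447^(2/3) × 0.008^(1/2) = 693 m³/s.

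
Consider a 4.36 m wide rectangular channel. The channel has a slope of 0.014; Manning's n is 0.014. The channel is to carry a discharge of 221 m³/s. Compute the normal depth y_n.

Manning's equation rearranged: A R^(2/3) = nQ / (1·√S) = 0.014 × 221 / (√0.014) = 26.15.
Try y = 5.09 m: A R^(2/3) = 29.42 — over.
Try y = 3.89 m: A R^(2/3) = 21.2 — short.
Try y = 4.62 m: A R^(2/3) = 26.17 — matches.

y_n = 4.62 m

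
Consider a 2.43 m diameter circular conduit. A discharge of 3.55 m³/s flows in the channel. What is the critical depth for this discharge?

y_c = 0.847 m

At critical depth, Q² T / (g A³) = 1, i.e. A³/T = Q²/g = 3.55²/9.81 = 1.285.
Trying y = 0.985 m: A³/T = 2.298 — high.
Trying y = 0.607 m: A³/T = 0.353 — low.
Trying y = 0.847 m: A³/T = 1.285 — ≈ 1.285.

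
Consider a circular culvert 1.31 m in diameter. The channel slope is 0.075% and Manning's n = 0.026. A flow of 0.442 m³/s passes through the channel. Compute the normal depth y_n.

Manning's equation rearranged: A R^(2/3) = nQ / (1·√S) = 0.026 × 0.442 / (√0.00075) = 0.4196.
Try y = 0.857 m: A R^(2/3) = 0.4889 — high.
Try y = 0.54 m: A R^(2/3) = 0.228 — low.
Try y = 0.773 m: A R^(2/3) = 0.4193 — close enough.

y_n = 0.773 m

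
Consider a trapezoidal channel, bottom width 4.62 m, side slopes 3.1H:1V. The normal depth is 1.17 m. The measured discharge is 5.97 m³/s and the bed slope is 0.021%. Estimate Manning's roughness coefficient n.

With bottom width b = 4.62 m and side slope z = 3.1: A = (b + zy)y = (4.62 + 3.1×1.17)×1.17 = 9.649 m²; P = b + 2y√(1+z²) = 4.62 + 2×1.17×3.257 = 12.24 m.
Hydraulic radius R = A/P = 9.649/12.24 = 0.7882 m.
Rearranging Manning's equation: n = (1/Q) A R^(2/3) S^(1/2) = (1/5.97) × 9.649 × 0.7882^(2/3) × √0.00021 = 0.02.

n = 0.02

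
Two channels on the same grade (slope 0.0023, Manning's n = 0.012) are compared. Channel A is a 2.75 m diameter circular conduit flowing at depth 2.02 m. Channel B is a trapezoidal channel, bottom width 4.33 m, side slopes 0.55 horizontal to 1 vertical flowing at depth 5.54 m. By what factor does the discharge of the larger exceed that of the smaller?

Channel A: For a circular section of diameter D = 2.75 m at depth y = 2.02 m, the central angle is θ = 2 arccos(1 − 2y/D) = 4.118 rad. Then A = (D²/8)(θ − sin θ) = 4.676 m² and P = Dθ/2 = 5.662 m. Hydraulic radius R = A/P = 4.676/5.662 = 0.8258 m. Q_A = (1/0.012)·4.676·0.8258^(2/3)·√0.0023 = 16.45 m³/s.
Channel B: With bottom width b = 4.33 m and side slope z = 0.55: A = (b + zy)y = (4.33 + 0.55×5.54)×5.54 = 40.87 m²; P = b + 2y√(1+z²) = 4.33 + 2×5.54×1.141 = 16.98 m. Hydraulic radius R = A/P = 40.87/16.98 = 2.408 m. Q_B = (1/0.012)·40.87·2.408^(2/3)·√0.0023 = 293.4 m³/s.
The larger discharge is 293.4 m³/s and the smaller is 16.45 m³/s; the ratio is 17.8.

17.8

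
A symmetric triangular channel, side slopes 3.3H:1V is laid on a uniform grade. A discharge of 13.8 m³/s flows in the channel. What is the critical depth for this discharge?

At critical depth, Q² T / (g A³) = 1, i.e. A³/T = Q²/g = 13.8²/9.81 = 19.41.
Trying y = 1.57 m: A³/T = 51.94 — high.
Trying y = 0.944 m: A³/T = 4.082 — low.
Trying y = 1.29 m: A³/T = 19.45 — close enough.

y_c = 1.29 m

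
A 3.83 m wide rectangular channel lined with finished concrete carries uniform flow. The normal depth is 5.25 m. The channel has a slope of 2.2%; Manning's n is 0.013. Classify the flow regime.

supercritical

Flow area A = b·y = 3.83 × 5.25 = 20.11 m². Wetted perimeter P = b + 2y = 3.83 + 2×5.25 = 14.33 m.
Hydraulic radius R = A/P = 20.11/14.33 = 1.403 m.
V = (1/n) R^(2/3) √S = (1/0.013) × 1.403^(2/3) × √0.022 = 14.3 m/s. Hydraulic depth D_h = A/T = 20.11/3.83 = 5.25 m.
Froude number Fr = V/√(g·D_h) = 14.3/√(9.81×5.25) = 1.99, which is greater than 1, so the flow is supercritical.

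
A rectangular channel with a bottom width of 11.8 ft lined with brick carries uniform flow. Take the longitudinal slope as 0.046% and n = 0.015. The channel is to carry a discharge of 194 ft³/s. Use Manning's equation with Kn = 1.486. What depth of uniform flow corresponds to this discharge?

Manning's equation rearranged: A R^(2/3) = nQ / (1.486·√S) = 0.015 × 194 / (1.486 × √0.00046) = 91.31.
Trying y = 3.66 ft: A R^(2/3) = 74.35 — low.
Trying y = 4.8 ft: A R^(2/3) = 108.4 — high.
Trying y = 4.24 ft: A R^(2/3) = 91.35 — matches.

y_n = 4.24 ft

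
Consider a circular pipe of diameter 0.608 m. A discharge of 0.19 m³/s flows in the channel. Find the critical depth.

At critical depth, Q² T / (g A³) = 1, i.e. A³/T = Q²/g = 0.19²/9.81 = 0.00368.
Try y = 0.331 m: A³/T = 0.006963 — too large.
Try y = 0.237 m: A³/T = 0.001939 — too small.
Try y = 0.28 m: A³/T = 0.003674 — matches.

y_c = 0.28 m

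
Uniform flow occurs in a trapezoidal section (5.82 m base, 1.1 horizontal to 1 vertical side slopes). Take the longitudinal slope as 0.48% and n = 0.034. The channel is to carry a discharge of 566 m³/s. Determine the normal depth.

Manning's equation rearranged: A R^(2/3) = nQ / (1·√S) = 0.034 × 566 / (√0.0048) = 277.8.
Try y = 6.35 m: A R^(2/3) = 179.9 — too small.
Try y = 7.81 m: A R^(2/3) = 277.7 — matches.

y_n = 7.81 m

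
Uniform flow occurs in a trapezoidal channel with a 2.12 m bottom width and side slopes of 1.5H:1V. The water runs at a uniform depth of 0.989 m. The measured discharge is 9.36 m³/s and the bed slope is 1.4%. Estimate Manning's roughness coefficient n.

With bottom width b = 2.12 m and side slope z = 1.5: A = (b + zy)y = (2.12 + 1.5×0.989)×0.989 = 3.564 m²; P = b + 2y√(1+z²) = 2.12 + 2×0.989×1.803 = 5.686 m.
Hydraulic radius R = A/P = 3.564/5.686 = 0.6268 m.
Rearranging Manning's equation: n = (1/Q) A R^(2/3) S^(1/2) = (1/9.36) × 3.564 × 0.6268^(2/3) × √0.014 = 0.033.

n = 0.033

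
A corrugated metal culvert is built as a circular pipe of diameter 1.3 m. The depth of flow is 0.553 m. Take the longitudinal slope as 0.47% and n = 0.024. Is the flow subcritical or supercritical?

For a circular section of diameter D = 1.3 m at depth y = 0.553 m, the central angle is θ = 2 arccos(1 − 2y/D) = 2.842 rad. Then A = (D²/8)(θ − sin θ) = 0.538 m² and P = Dθ/2 = 1.847 m.
Hydraulic radius R = A/P = 0.538/1.847 = 0.2913 m.
V = (1/n) R^(2/3) √S = (1/0.024) × 0.2913^(2/3) × √0.0047 = 1.255 m/s. Hydraulic depth D_h = A/T = 0.538/1.285 = 0.4186 m.
Froude number Fr = V/√(g·D_h) = 1.255/√(9.81×0.4186) = 0.619, which is less than 1, so the flow is subcritical.

subcritical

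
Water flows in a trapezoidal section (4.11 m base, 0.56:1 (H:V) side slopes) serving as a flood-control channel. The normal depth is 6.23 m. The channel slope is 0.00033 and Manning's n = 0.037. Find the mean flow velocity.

V = 0.922 m/s

With bottom width b = 4.11 m and side slope z = 0.56: A = (b + zy)y = (4.11 + 0.56×6.23)×6.23 = 47.34 m²; P = b + 2y√(1+z²) = 4.11 + 2×6.23×1.146 = 18.39 m.
Hydraulic radius R = A/P = 47.34/18.39 = 2.574 m.
From Manning's equation, V = (1/n) R^(2/3) S^(1/2) = (1/0.037) × 2.574^(2/3) × 0.00033^(1/2) = 0.922 m/s.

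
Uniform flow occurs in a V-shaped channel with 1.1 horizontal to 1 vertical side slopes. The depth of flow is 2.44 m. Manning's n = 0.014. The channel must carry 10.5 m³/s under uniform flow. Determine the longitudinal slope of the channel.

For a triangular section with side slope z = 1.1: A = zy² = 1.1×2.44² = 6.549 m²; P = 2y√(1+z²) = 2×2.44×1.487 = 7.255 m.
Hydraulic radius R = A/P = 6.549/7.255 = 0.9027 m.
From Manning's equation, S = [nQ / (1 A R^(2/3))]² = [0.014 × 10.5 / (1 × 6.549 × 0.9027^(2/3))]² = 0.000577.

S = 0.000577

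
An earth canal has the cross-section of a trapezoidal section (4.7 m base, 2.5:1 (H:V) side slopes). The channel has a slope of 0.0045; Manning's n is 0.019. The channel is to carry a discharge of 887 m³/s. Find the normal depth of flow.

y_n = 5.95 m

Manning's equation rearranged: A R^(2/3) = nQ / (1·√S) = 0.019 × 887 / (√0.0045) = 251.2.
At y = 6.69 m: A R^(2/3) = 331.6 — high.
At y = 4.17 m: A R^(2/3) = 110.6 — low.
At y = 5.95 m: A R^(2/3) = 251.3 — close enough.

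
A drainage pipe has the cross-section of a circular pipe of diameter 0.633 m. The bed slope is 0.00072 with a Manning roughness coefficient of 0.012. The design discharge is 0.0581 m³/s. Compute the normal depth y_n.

y_n = 0.23 m

Manning's equation rearranged: A R^(2/3) = nQ / (1·√S) = 0.012 × 0.0581 / (√0.00072) = 0.02598.
At y = 0.285 m: A R^(2/3) = 0.03839 — too large.
At y = 0.186 m: A R^(2/3) = 0.01732 — too small.
At y = 0.23 m: A R^(2/3) = 0.02597 — ≈ 0.02598.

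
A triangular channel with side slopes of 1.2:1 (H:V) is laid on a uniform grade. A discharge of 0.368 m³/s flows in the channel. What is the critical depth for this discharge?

y_c = 0.453 m

At critical depth, Q² T / (g A³) = 1, i.e. A³/T = Q²/g = 0.368²/9.81 = 0.0138.
At y = 0.55 m: A³/T = 0.03624 — too large.
At y = 0.32 m: A³/T = 0.002416 — too small.
At y = 0.453 m: A³/T = 0.01373 — matches.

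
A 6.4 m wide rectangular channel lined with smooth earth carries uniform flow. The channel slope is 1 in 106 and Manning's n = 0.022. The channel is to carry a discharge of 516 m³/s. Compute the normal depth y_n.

y_n = 10.1 m

Manning's equation rearranged: A R^(2/3) = nQ / (1·√S) = 0.022 × 516 / (√0.009434) = 116.9.
At y = 8.65 m: A R^(2/3) = 97.46 — short.
At y = 11.2 m: A R^(2/3) = 131.6 — over.
At y = 10.1 m: A R^(2/3) = 116.8 — matches.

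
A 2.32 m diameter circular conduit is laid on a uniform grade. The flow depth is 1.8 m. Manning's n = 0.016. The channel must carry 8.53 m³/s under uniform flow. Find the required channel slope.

S = 0.0024

For a circular section of diameter D = 2.32 m at depth y = 1.8 m, the central angle is θ = 2 arccos(1 − 2y/D) = 4.31 rad. Then A = (D²/8)(θ − sin θ) = 3.519 m² and P = Dθ/2 = 5 m.
Hydraulic radius R = A/P = 3.519/5 = 0.7038 m.
From Manning's equation, S = [nQ / (1 A R^(2/3))]² = [0.016 × 8.53 / (1 × 3.519 × 0.7038^(2/3))]² = 0.0024.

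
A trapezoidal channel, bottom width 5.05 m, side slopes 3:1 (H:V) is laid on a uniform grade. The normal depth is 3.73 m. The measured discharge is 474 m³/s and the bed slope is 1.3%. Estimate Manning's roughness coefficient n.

With bottom width b = 5.05 m and side slope z = 3: A = (b + zy)y = (5.05 + 3×3.73)×3.73 = 60.58 m²; P = b + 2y√(1+z²) = 5.05 + 2×3.73×3.162 = 28.64 m.
Hydraulic radius R = A/P = 60.58/28.64 = 2.115 m.
Rearranging Manning's equation: n = (1/Q) A R^(2/3) S^(1/2) = (1/474) × 60.58 × 2.115^(2/3) × √0.013 = 0.024.

n = 0.024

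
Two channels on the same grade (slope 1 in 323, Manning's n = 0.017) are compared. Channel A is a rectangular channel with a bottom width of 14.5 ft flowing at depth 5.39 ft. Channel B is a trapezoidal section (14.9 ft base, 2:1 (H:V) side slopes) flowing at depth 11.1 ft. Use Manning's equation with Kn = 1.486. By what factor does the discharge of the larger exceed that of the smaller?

Channel A: Flow area A = b·y = 14.5 × 5.39 = 78.16 ft². Wetted perimeter P = b + 2y = 14.5 + 2×5.39 = 25.28 ft. Hydraulic radius R = A/P = 78.16/25.28 = 3.092 ft. Q_A = (1.486/0.017)·78.16·3.092^(2/3)·√0.003096 = 806.7 ft³/s.
Channel B: With bottom width b = 14.9 ft and side slope z = 2: A = (b + zy)y = (14.9 + 2×11.1)×11.1 = 411.8 ft²; P = b + 2y√(1+z²) = 14.9 + 2×11.1×2.236 = 64.54 ft. Hydraulic radius R = A/P = 411.8/64.54 = 6.381 ft. Q_B = (1.486/0.017)·411.8·6.381^(2/3)·√0.003096 = 6890 ft³/s.
The larger discharge is 6890 ft³/s and the smaller is 806.7 ft³/s; the ratio is 8.54.

8.54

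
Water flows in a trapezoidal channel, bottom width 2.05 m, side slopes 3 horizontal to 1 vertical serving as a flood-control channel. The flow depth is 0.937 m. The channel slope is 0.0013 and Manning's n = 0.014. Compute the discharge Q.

Q = 8.07 m³/s

With bottom width b = 2.05 m and side slope z = 3: A = (b + zy)y = (2.05 + 3×0.937)×0.937 = 4.555 m²; P = b + 2y√(1+z²) = 2.05 + 2×0.937×3.162 = 7.976 m.
Hydraulic radius R = A/P = 4.555/7.976 = 0.5711 m.
Manning's equation: Q = (1/n) A R^(2/3) S^(1/2) = (1/0.014) × 4.555 × 0.5711^(2/3) × 0.0013^(1/2) = 8.07 m³/s.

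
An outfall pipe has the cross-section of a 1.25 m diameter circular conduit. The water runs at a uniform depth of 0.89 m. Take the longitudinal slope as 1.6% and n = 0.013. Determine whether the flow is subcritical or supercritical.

For a circular section of diameter D = 1.25 m at depth y = 0.89 m, the central angle is θ = 2 arccos(1 − 2y/D) = 4.017 rad. Then A = (D²/8)(θ − sin θ) = 0.9346 m² and P = Dθ/2 = 2.511 m.
Hydraulic radius R = A/P = 0.9346/2.511 = 0.3722 m.
V = (1/n) R^(2/3) √S = (1/0.013) × 0.3722^(2/3) × √0.016 = 5.035 m/s. Hydraulic depth D_h = A/T = 0.9346/1.132 = 0.8256 m.
Froude number Fr = V/√(g·D_h) = 5.035/√(9.81×0.8256) = 1.77, which is greater than 1, so the flow is supercritical.

supercritical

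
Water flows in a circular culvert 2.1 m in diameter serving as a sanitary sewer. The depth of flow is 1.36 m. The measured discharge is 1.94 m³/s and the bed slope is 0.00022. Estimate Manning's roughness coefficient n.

n = 0.013

For a circular section of diameter D = 2.1 m at depth y = 1.36 m, the central angle is θ = 2 arccos(1 − 2y/D) = 3.741 rad. Then A = (D²/8)(θ − sin θ) = 2.373 m² and P = Dθ/2 = 3.928 m.
Hydraulic radius R = A/P = 2.373/3.928 = 0.6042 m.
Rearranging Manning's equation: n = (1/Q) A R^(2/3) S^(1/2) = (1/1.94) × 2.373 × 0.6042^(2/3) × √0.00022 = 0.013.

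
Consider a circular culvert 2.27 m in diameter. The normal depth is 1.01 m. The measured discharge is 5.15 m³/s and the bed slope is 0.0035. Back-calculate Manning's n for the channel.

n = 0.013

For a circular section of diameter D = 2.27 m at depth y = 1.01 m, the central angle is θ = 2 arccos(1 − 2y/D) = 2.921 rad. Then A = (D²/8)(θ − sin θ) = 1.74 m² and P = Dθ/2 = 3.315 m.
Hydraulic radius R = A/P = 1.74/3.315 = 0.525 m.
Rearranging Manning's equation: n = (1/Q) A R^(2/3) S^(1/2) = (1/5.15) × 1.74 × 0.525^(2/3) × √0.0035 = 0.013.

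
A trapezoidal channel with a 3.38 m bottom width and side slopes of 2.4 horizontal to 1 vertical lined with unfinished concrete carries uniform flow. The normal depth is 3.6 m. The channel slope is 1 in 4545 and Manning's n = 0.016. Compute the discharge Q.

Q = 62.8 m³/s

With bottom width b = 3.38 m and side slope z = 2.4: A = (b + zy)y = (3.38 + 2.4×3.6)×3.6 = 43.27 m²; P = b + 2y√(1+z²) = 3.38 + 2×3.6×2.6 = 22.1 m.
Hydraulic radius R = A/P = 43.27/22.1 = 1.958 m.
Manning's equation: Q = (1/n) A R^(2/3) S^(1/2) = (1/0.016) × 43.27 × 1.958^(2/3) × 0.00022^(1/2) = 62.8 m³/s.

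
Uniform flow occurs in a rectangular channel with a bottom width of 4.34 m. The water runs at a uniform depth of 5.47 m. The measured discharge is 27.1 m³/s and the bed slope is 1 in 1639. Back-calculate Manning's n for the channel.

Flow area A = b·y = 4.34 × 5.47 = 23.74 m². Wetted perimeter P = b + 2y = 4.34 + 2×5.47 = 15.28 m.
Hydraulic radius R = A/P = 23.74/15.28 = 1.554 m.
Rearranging Manning's equation: n = (1/Q) A R^(2/3) S^(1/2) = (1/27.1) × 23.74 × 1.554^(2/3) × √0.0006101 = 0.029.

n = 0.029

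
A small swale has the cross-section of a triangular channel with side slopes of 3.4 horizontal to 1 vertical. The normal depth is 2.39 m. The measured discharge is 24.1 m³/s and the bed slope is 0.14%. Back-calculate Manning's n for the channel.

n = 0.033

For a triangular section with side slope z = 3.4: A = zy² = 3.4×2.39² = 19.42 m²; P = 2y√(1+z²) = 2×2.39×3.544 = 16.94 m.
Hydraulic radius R = A/P = 19.42/16.94 = 1.146 m.
Rearranging Manning's equation: n = (1/Q) A R^(2/3) S^(1/2) = (1/24.1) × 19.42 × 1.146^(2/3) × √0.0014 = 0.033.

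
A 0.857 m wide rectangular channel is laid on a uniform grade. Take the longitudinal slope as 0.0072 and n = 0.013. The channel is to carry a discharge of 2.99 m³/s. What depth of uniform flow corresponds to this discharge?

y_n = 1.16 m

Manning's equation rearranged: A R^(2/3) = nQ / (1·√S) = 0.013 × 2.99 / (√0.0072) = 0.4581.
Trying y = 1.32 m: A R^(2/3) = 0.5331 — too large.
Trying y = 0.969 m: A R^(2/3) = 0.3698 — too small.
Trying y = 1.16 m: A R^(2/3) = 0.4582 — close enough.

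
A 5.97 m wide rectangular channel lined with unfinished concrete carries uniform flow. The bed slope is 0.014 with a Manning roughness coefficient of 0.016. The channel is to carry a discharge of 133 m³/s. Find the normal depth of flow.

Manning's equation rearranged: A R^(2/3) = nQ / (1·√S) = 0.016 × 133 / (√0.014) = 17.98.
At y = 2.94 m: A R^(2/3) = 22.81 — high.
At y = 2.18 m: A R^(2/3) = 15.18 — low.
At y = 2.47 m: A R^(2/3) = 18.03 — ≈ 17.98.

y_n = 2.47 m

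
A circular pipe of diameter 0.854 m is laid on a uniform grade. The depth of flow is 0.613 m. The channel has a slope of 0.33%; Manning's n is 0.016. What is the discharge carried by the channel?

Q = 0.635 m³/s

For a circular section of diameter D = 0.854 m at depth y = 0.613 m, the central angle is θ = 2 arccos(1 − 2y/D) = 4.043 rad. Then A = (D²/8)(θ − sin θ) = 0.4401 m² and P = Dθ/2 = 1.726 m.
Hydraulic radius R = A/P = 0.4401/1.726 = 0.2549 m.
Manning's equation: Q = (1/n) A R^(2/3) S^(1/2) = (1/0.016) × 0.4401 × 0.2549^(2/3) × 0.0033^(1/2) = 0.635 m³/s.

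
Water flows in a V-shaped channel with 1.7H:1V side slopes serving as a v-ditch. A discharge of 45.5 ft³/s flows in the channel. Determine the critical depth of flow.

At critical depth, Q² T / (g A³) = 1, i.e. A³/T = Q²/g = 45.5²/32.2 = 64.29.
Try y = 1.88 ft: A³/T = 33.94 — short.
Try y = 2.34 ft: A³/T = 101.4 — over.
Try y = 2.14 ft: A³/T = 64.85 — matches.

y_c = 2.14 ft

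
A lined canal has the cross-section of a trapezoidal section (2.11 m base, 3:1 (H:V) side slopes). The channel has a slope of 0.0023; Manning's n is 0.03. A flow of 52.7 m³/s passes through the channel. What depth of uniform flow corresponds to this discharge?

Manning's equation rearranged: A R^(2/3) = nQ / (1·√S) = 0.03 × 52.7 / (√0.0023) = 32.97.
At y = 2.93 m: A R^(2/3) = 42.72 — high.
At y = 2.16 m: A R^(2/3) = 20.68 — low.
At y = 2.63 m: A R^(2/3) = 32.96 — close enough.

y_n = 2.63 m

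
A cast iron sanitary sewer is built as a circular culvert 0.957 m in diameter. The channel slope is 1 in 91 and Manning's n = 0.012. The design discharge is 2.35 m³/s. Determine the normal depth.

y_n = 0.76 m

Manning's equation rearranged: A R^(2/3) = nQ / (1·√S) = 0.012 × 2.35 / (√0.01099) = 0.269.
At y = 0.661 m: A R^(2/3) = 0.228 — low.
At y = 0.76 m: A R^(2/3) = 0.269 — ≈ 0.269.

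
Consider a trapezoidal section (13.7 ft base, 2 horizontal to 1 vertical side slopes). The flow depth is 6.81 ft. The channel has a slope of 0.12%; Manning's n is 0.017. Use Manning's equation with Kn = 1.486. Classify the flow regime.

With bottom width b = 13.7 ft and side slope z = 2: A = (b + zy)y = (13.7 + 2×6.81)×6.81 = 186 ft²; P = b + 2y√(1+z²) = 13.7 + 2×6.81×2.236 = 44.16 ft.
Hydraulic radius R = A/P = 186/44.16 = 4.214 ft.
V = (1.486/n) R^(2/3) √S = (1.486/0.017) × 4.214^(2/3) × √0.0012 = 7.899 ft/s. Hydraulic depth D_h = A/T = 186/40.94 = 4.544 ft.
Froude number Fr = V/√(g·D_h) = 7.899/√(32.2×4.544) = 0.653, which is less than 1, so the flow is subcritical.

subcritical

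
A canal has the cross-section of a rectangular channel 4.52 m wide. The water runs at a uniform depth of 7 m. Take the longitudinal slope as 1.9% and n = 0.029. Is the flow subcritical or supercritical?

Flow area A = b·y = 4.52 × 7 = 31.64 m². Wetted perimeter P = b + 2y = 4.52 + 2×7 = 18.52 m.
Hydraulic radius R = A/P = 31.64/18.52 = 1.708 m.
V = (1/n) R^(2/3) √S = (1/0.029) × 1.708^(2/3) × √0.019 = 6.793 m/s. Hydraulic depth D_h = A/T = 31.64/4.52 = 7 m.
Froude number Fr = V/√(g·D_h) = 6.793/√(9.81×7) = 0.82, which is less than 1, so the flow is subcritical.

subcritical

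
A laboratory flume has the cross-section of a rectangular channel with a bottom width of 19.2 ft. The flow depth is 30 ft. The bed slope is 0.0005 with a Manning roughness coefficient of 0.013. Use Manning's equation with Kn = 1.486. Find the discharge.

Flow area A = b·y = 19.2 × 30 = 576 ft². Wetted perimeter P = b + 2y = 19.2 + 2×30 = 79.2 ft.
Hydraulic radius R = A/P = 576/79.2 = 7.273 ft.
Manning's equation: Q = (1.486/n) A R^(2/3) S^(1/2) = (1.486/0.013) × 576 × 7.273^(2/3) × 0.0005^(1/2) = 5530 ft³/s.

Q = 5530 ft³/s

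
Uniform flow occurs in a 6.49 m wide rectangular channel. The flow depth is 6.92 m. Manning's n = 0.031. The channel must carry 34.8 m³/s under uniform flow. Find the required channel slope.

Flow area A = b·y = 6.49 × 6.92 = 44.91 m². Wetted perimeter P = b + 2y = 6.49 + 2×6.92 = 20.33 m.
Hydraulic radius R = A/P = 44.91/20.33 = 2.209 m.
From Manning's equation, S = [nQ / (1 A R^(2/3))]² = [0.031 × 34.8 / (1 × 44.91 × 2.209^(2/3))]² = 0.000201.

S = 0.000201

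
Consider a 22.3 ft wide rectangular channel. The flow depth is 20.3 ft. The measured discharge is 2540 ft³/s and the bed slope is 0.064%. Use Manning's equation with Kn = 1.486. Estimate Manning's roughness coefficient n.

Flow area A = b·y = 22.3 × 20.3 = 452.7 ft². Wetted perimeter P = b + 2y = 22.3 + 2×20.3 = 62.9 ft.
Hydraulic radius R = A/P = 452.7/62.9 = 7.197 ft.
Rearranging Manning's equation: n = (1.486/Q) A R^(2/3) S^(1/2) = (1.486/2540) × 452.7 × 7.197^(2/3) × √0.00064 = 0.025.

n = 0.025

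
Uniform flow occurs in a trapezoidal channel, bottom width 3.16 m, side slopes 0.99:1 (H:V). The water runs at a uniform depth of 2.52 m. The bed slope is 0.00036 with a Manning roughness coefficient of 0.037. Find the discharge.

Q = 9.1 m³/s

With bottom width b = 3.16 m and side slope z = 0.99: A = (b + zy)y = (3.16 + 0.99×2.52)×2.52 = 14.25 m²; P = b + 2y√(1+z²) = 3.16 + 2×2.52×1.407 = 10.25 m.
Hydraulic radius R = A/P = 14.25/10.25 = 1.39 m.
Manning's equation: Q = (1/n) A R^(2/3) S^(1/2) = (1/0.037) × 14.25 × 1.39^(2/3) × 0.00036^(1/2) = 9.1 m³/s.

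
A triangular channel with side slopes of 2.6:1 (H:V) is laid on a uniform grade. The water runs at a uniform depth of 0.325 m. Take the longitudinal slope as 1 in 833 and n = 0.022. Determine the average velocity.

V = 0.448 m/s

For a triangular section with side slope z = 2.6: A = zy² = 2.6×0.325² = 0.2746 m²; P = 2y√(1+z²) = 2×0.325×2.786 = 1.811 m.
Hydraulic radius R = A/P = 0.2746/1.811 = 0.1517 m.
From Manning's equation, V = (1/n) R^(2/3) S^(1/2) = (1/0.022) × 0.1517^(2/3) × 0.0012^(1/2) = 0.448 m/s.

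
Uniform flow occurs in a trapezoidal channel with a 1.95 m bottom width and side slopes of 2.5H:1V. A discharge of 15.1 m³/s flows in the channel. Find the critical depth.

At critical depth, Q² T / (g A³) = 1, i.e. A³/T = Q²/g = 15.1²/9.81 = 23.24.
Trying y = 1.41 m: A³/T = 51.12 — high.
Trying y = 1.16 m: A³/T = 22.98 — ≈ 23.24.

y_c = 1.16 m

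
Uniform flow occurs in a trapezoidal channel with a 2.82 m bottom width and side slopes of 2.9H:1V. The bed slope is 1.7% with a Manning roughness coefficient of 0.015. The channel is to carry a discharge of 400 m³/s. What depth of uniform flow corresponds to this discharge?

Manning's equation rearranged: A R^(2/3) = nQ / (1·√S) = 0.015 × 400 / (√0.017) = 46.02.
At y = 2.61 m: A R^(2/3) = 34.57 — too small.
At y = 3.57 m: A R^(2/3) = 72.2 — too large.
At y = 2.95 m: A R^(2/3) = 45.98 — ≈ 46.02.

y_n = 2.95 m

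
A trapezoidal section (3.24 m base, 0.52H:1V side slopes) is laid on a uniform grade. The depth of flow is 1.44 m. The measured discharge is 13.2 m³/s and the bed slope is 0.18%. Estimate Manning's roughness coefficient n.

n = 0.017

With bottom width b = 3.24 m and side slope z = 0.52: A = (b + zy)y = (3.24 + 0.52×1.44)×1.44 = 5.744 m²; P = b + 2y√(1+z²) = 3.24 + 2×1.44×1.127 = 6.486 m.
Hydraulic radius R = A/P = 5.744/6.486 = 0.8856 m.
Rearranging Manning's equation: n = (1/Q) A R^(2/3) S^(1/2) = (1/13.2) × 5.744 × 0.8856^(2/3) × √0.0018 = 0.017.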